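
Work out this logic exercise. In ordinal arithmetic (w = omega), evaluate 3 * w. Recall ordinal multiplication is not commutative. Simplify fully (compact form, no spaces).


Compute 3 * w.
Ordinal * is associative and left-distributive over +, but NOT commutative; for finite n>1, n*w = w but w*n stays w*n.
For finite n>0, n * w = sup{n*k : k<w} = w. So 3 * w = w.
Result = w

w


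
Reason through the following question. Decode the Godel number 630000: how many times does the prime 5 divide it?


Factorize 630000 by dividing by 5 repeatedly.
Division steps: 5 divides 630000 exactly 4 time(s).
Exponent of 5 = 4

4


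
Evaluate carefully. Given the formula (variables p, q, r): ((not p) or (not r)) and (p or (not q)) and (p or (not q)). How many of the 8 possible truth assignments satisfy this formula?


Evaluate all 8 assignments for p, q, r:
p=0, q=0, r=0: 1
p=0, q=0, r=1: 1
p=0, q=1, r=0: 0
p=0, q=1, r=1: 0
p=1, q=0, r=0: 1
p=1, q=0, r=1: 0
p=1, q=1, r=0: 1
p=1, q=1, r=1: 0
Satisfying count = 4

4


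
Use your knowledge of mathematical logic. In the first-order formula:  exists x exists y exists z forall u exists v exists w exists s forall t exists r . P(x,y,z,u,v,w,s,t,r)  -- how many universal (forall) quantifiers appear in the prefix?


Quantifier prefix: exists x exists y exists z forall u exists v exists w exists s forall t exists r
Mark each quantifier type:
  E E E U E E E U E
Universal count = 2, Existential count = 7
Asked for universal (forall) quantifiers: 2

2


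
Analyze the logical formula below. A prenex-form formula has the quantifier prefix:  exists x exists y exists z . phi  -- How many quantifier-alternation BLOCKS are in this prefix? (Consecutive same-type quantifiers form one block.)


Quantifier-type sequence: E E E  (A=forall, E=exists)
Group into maximal same-type runs:
  Ex3
Number of blocks = 1

1


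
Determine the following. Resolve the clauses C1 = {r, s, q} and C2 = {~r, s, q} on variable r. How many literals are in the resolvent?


Remove r from C1 and ~r from C2.
C1 remainder: {s, q}
C2 remainder: {s, q}
Union (resolvent): {q, s}
Resolvent has 2 literal(s).

2


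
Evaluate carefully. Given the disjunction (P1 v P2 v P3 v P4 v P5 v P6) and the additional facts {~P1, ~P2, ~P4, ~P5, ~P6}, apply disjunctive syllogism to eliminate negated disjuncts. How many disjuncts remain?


Original disjuncts (6): P1, P2, P3, P4, P5, P6
Negated (eliminate): ~P1, ~P2, ~P4, ~P5, ~P6
Remaining disjuncts: P3
Count = 6 - 5 = 1

1


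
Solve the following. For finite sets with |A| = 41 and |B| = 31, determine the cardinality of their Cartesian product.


The Cartesian product A x B contains all ordered pairs (a, b).
|A x B| = |A| * |B| = 41 * 31 = 1271

1271


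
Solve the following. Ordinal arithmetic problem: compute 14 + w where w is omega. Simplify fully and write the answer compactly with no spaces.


Compute 14 + w.
Ordinal + is associative but NOT commutative; for finite n>0, n + w = w but w + n stays w+n.
Any finite left addend is absorbed by w on the right: 14 + w = w.
Result = w

w


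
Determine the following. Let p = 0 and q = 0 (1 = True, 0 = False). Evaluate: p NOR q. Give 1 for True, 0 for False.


p = 0, q = 0
Operation: p NOR q
Evaluate: 0 NOR 0 = 1

1


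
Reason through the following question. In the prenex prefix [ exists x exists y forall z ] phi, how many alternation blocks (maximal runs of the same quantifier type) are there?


Quantifier-type sequence: E E A  (A=forall, E=exists)
Group into maximal same-type runs:
  Ex2 | Ax1
Number of blocks = 2

2


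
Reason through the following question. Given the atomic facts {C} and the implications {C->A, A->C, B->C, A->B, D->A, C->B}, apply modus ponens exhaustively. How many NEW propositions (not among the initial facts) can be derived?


Initial facts: {C}
Apply modus ponens to closure:
  C and C->A  =>  A
  A and A->B  =>  B
Final known: {A, B, C}
New propositions: {A, B}
Count = 2

2


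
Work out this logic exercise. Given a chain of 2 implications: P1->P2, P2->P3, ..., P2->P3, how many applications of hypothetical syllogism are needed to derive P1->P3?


With 2 implications in a chain connecting 3 propositions:
P1->P2, P2->P3, ..., P2->P3
Steps needed = (number of implications) - 1 = 2 - 1 = 1

1


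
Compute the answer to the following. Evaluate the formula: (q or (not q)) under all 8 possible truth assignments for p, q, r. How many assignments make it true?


Check all 8 assignments:
p=0, q=0, r=0: 1
p=0, q=0, r=1: 1
p=0, q=1, r=0: 1
p=0, q=1, r=1: 1
p=1, q=0, r=0: 1
p=1, q=0, r=1: 1
p=1, q=1, r=0: 1
p=1, q=1, r=1: 1
Count of True = 8

8


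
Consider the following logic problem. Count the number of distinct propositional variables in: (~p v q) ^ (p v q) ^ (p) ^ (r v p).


Identify each variable that appears in the formula.
Variables found: p, q, r
Count = 3

3


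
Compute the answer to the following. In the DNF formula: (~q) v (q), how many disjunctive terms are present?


A DNF formula is a disjunction of terms (conjunctions).
Terms are separated by v.
Counting the disjuncts: 2 terms.

2


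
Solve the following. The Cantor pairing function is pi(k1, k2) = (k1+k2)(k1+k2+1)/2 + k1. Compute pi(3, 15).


k1 + k2 = 18
(k1+k2)(k1+k2+1)/2 = 18 * 19 / 2 = 171
pi = 171 + 3 = 174

174


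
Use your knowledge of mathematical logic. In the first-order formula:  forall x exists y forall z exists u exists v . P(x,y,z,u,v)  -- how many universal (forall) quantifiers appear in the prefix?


Quantifier prefix: forall x exists y forall z exists u exists v
Mark each quantifier type:
  U E U E E
Universal count = 2, Existential count = 3
Asked for universal (forall) quantifiers: 2

2


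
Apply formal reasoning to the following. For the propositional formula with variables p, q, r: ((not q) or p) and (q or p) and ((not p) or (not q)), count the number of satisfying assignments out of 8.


Evaluate all 8 assignments for p, q, r:
p=0, q=0, r=0: 0
p=0, q=0, r=1: 0
p=0, q=1, r=0: 0
p=0, q=1, r=1: 0
p=1, q=0, r=0: 1
p=1, q=0, r=1: 1
p=1, q=1, r=0: 0
p=1, q=1, r=1: 0
Satisfying count = 2

2


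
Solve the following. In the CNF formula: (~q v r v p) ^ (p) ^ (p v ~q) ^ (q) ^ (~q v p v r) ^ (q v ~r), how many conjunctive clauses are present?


A CNF formula is a conjunction of clauses.
Clauses are separated by ^.
Counting the conjuncts: 6 clauses.

6


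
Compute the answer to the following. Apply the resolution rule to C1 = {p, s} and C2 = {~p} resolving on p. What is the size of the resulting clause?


Remove p from C1 and ~p from C2.
C1 remainder: {s}
C2 remainder: {}
Union (resolvent): {s}
Resolvent has 1 literal(s).

1


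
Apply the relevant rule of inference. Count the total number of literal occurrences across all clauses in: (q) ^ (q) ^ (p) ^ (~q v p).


Counting literals in each clause:
Clause 1: 1 literal(s)
Clause 2: 1 literal(s)
Clause 3: 1 literal(s)
Clause 4: 2 literal(s)
Total = 5

5


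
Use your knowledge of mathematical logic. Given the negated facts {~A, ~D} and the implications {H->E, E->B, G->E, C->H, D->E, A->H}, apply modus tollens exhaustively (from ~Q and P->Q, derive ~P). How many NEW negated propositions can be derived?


Initial negated facts: {~A, ~D}
Apply modus tollens to closure:
  (no implication fires)
Final negated: {~A, ~D}
New negations: {(none)}
Count = 0

0


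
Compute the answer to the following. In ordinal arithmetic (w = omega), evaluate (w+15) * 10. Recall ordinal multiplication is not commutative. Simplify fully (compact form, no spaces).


Compute (w+15) * 10.
Ordinal * is associative and left-distributive over +, but NOT commutative; for finite n>1, n*w = w but w*n stays w*n.
(w+15) * 10 = (w+15) repeated 10 times. Each intermediate +15 is absorbed by the following w; only the last survives: w*10+15.
Result = w*10+15

w*10+15


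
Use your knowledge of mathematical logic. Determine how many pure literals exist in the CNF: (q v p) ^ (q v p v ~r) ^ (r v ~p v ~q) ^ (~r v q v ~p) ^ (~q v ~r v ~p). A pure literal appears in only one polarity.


Check each variable for pure literal status:
p: mixed (not pure)
q: mixed (not pure)
r: mixed (not pure)
Pure literal count = 0

0


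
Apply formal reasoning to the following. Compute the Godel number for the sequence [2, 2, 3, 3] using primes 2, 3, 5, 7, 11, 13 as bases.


Encode each element as an exponent of the corresponding prime:
  2^2 = 4
  3^2 = 9
  5^3 = 125
  7^3 = 343
Product = 4 * 9 * 125 * 343 = 1543500

1543500


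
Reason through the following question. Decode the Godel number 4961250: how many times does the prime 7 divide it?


Factorize 4961250 by dividing by 7 repeatedly.
Division steps: 7 divides 4961250 exactly 2 time(s).
Exponent of 7 = 2

2


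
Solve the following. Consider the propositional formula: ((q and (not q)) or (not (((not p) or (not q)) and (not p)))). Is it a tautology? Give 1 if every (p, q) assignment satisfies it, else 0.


Check all 4 assignments:
p=0, q=0: 0
p=0, q=1: 0
p=1, q=0: 1
p=1, q=1: 1
Satisfying count = 2/4.
Tautology iff count = 4: no.

0


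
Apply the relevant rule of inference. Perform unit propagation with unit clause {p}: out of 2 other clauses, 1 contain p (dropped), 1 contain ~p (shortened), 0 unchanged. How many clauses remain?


Satisfied (removed): 1
Shortened (remain): 1
Unchanged (remain): 0
Remaining = 1 + 0 = 1

1


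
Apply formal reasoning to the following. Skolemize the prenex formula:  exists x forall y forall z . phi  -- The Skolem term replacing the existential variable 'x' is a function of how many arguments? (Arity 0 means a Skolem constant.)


Quantifier prefix: exists x forall y forall z
'x' is existentially quantified at position 1.
No universal quantifiers precede it.
Skolem function arity = 0 (a Skolem constant)

0


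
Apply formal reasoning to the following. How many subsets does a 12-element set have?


The power set of a set with n elements has 2^n elements.
|P(S)| = 2^12 = 4096

4096


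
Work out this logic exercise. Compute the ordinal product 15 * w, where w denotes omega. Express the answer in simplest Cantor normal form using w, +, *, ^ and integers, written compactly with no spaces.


Compute 15 * w.
Ordinal * is associative and left-distributive over +, but NOT commutative; for finite n>1, n*w = w but w*n stays w*n.
For finite n>0, n * w = sup{n*k : k<w} = w. So 15 * w = w.
Result = w

w


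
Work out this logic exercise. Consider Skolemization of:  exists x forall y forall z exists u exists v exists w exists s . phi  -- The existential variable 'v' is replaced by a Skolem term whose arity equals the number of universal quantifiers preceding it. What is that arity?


Quantifier prefix: exists x forall y forall z exists u exists v exists w exists s
'v' is existentially quantified at position 5.
Universal variables preceding it: y, z
Skolem function arity = 2

2


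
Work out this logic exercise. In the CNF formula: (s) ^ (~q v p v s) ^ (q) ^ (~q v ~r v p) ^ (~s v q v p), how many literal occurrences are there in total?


Counting literals in each clause:
Clause 1: 1 literal(s)
Clause 2: 3 literal(s)
Clause 3: 1 literal(s)
Clause 4: 3 literal(s)
Clause 5: 3 literal(s)
Total = 11

11


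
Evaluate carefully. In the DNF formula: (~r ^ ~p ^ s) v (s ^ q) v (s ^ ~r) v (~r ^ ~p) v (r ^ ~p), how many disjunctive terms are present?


A DNF formula is a disjunction of terms (conjunctions).
Terms are separated by v.
Counting the disjuncts: 5 terms.

5


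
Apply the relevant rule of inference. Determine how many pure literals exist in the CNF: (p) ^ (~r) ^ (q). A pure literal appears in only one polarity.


Check each variable for pure literal status:
p: pure positive
q: pure positive
r: pure negative
Pure literal count = 3

3


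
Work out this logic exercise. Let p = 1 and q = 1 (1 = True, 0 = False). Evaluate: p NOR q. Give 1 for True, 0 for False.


p = 1, q = 1
Operation: p NOR q
Evaluate: 1 NOR 1 = 0

0


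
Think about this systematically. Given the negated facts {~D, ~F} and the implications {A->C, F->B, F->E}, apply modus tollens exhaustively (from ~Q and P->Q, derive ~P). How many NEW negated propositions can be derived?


Initial negated facts: {~D, ~F}
Apply modus tollens to closure:
  (no implication fires)
Final negated: {~D, ~F}
New negations: {(none)}
Count = 0

0


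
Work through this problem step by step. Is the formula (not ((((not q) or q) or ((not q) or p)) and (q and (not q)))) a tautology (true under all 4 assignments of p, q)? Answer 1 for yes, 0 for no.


Check all 4 assignments:
p=0, q=0: 1
p=0, q=1: 1
p=1, q=0: 1
p=1, q=1: 1
Satisfying count = 4/4.
Tautology iff count = 4: yes.

1


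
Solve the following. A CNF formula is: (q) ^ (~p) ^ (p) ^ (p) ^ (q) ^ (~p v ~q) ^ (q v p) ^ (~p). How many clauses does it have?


A CNF formula is a conjunction of clauses.
Clauses are separated by ^.
Counting the conjuncts: 8 clauses.

8


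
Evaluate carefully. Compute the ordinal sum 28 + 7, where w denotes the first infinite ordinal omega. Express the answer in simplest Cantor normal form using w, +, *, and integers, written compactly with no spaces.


Compute 28 + 7.
Ordinal + is associative but NOT commutative; for finite n>0, n + w = w but w + n stays w+n.
Both operands finite; ordinal + agrees with natural +: 28 + 7 = 35.
Result = 35

35


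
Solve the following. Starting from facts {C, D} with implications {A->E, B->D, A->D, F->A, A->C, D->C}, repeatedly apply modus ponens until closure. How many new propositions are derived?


Initial facts: {C, D}
Apply modus ponens to closure:
  (no implication fires)
Final known: {C, D}
New propositions: {(none)}
Count = 0

0


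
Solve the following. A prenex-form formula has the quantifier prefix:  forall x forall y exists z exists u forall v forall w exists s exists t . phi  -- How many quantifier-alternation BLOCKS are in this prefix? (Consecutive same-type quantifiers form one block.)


Quantifier-type sequence: A A E E A A E E  (A=forall, E=exists)
Group into maximal same-type runs:
  Ax2 | Ex2 | Ax2 | Ex2
Number of blocks = 4

4


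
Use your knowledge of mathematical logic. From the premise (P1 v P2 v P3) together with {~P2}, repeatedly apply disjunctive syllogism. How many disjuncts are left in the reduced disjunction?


Original disjuncts (3): P1, P2, P3
Negated (eliminate): ~P2
Remaining disjuncts: P1, P3
Count = 3 - 1 = 2

2


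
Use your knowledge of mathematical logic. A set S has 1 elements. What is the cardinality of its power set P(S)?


The power set of a set with n elements has 2^n elements.
|P(S)| = 2^1 = 2

2


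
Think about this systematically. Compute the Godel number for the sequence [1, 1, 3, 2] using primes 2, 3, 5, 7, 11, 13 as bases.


Encode each element as an exponent of the corresponding prime:
  2^1 = 2
  3^1 = 3
  5^3 = 125
  7^2 = 49
Product = 2 * 3 * 125 * 49 = 36750

36750


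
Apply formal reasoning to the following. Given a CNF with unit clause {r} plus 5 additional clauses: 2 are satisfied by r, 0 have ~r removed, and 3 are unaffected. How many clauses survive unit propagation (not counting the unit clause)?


Satisfied (removed): 2
Shortened (remain): 0
Unchanged (remain): 3
Remaining = 0 + 3 = 3

3


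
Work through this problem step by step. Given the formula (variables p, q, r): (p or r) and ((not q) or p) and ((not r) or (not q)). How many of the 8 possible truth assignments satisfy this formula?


Evaluate all 8 assignments for p, q, r:
p=0, q=0, r=0: 0
p=0, q=0, r=1: 1
p=0, q=1, r=0: 0
p=0, q=1, r=1: 0
p=1, q=0, r=0: 1
p=1, q=0, r=1: 1
p=1, q=1, r=0: 1
p=1, q=1, r=1: 0
Satisfying count = 4

4


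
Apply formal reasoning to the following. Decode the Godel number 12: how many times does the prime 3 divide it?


Factorize 12 by dividing by 3 repeatedly.
Division steps: 3 divides 12 exactly 1 time(s).
Exponent of 3 = 1

1


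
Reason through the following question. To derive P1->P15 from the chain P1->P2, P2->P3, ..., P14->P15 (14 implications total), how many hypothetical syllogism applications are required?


With 14 implications in a chain connecting 15 propositions:
P1->P2, P2->P3, ..., P14->P15
Steps needed = (number of implications) - 1 = 14 - 1 = 13

13


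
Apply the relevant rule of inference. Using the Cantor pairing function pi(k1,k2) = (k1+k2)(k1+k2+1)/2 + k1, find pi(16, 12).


k1 + k2 = 28
(k1+k2)(k1+k2+1)/2 = 28 * 29 / 2 = 406
pi = 406 + 16 = 422

422


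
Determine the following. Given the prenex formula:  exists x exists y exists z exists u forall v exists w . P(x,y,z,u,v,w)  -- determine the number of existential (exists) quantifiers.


Quantifier prefix: exists x exists y exists z exists u forall v exists w
Mark each quantifier type:
  E E E E U E
Universal count = 1, Existential count = 5
Asked for existential (exists) quantifiers: 5

5


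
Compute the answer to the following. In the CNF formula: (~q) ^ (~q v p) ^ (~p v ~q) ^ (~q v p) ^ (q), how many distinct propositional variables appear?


Identify each variable that appears in the formula.
Variables found: p, q
Count = 2

2


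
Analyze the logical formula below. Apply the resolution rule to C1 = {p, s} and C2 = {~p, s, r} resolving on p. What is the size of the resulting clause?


Remove p from C1 and ~p from C2.
C1 remainder: {s}
C2 remainder: {s, r}
Union (resolvent): {r, s}
Resolvent has 2 literal(s).

2


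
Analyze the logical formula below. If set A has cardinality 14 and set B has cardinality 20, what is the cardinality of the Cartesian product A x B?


The Cartesian product A x B contains all ordered pairs (a, b).
|A x B| = |A| * |B| = 14 * 20 = 280

280


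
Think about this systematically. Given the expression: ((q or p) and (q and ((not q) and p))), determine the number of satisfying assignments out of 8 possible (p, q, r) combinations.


Check all 8 assignments:
p=0, q=0, r=0: 0
p=0, q=0, r=1: 0
p=0, q=1, r=0: 0
p=0, q=1, r=1: 0
p=1, q=0, r=0: 0
p=1, q=0, r=1: 0
p=1, q=1, r=0: 0
p=1, q=1, r=1: 0
Count of True = 0

0


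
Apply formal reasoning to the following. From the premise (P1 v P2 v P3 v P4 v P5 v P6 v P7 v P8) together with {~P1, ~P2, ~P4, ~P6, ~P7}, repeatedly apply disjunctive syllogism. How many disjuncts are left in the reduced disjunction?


Original disjuncts (8): P1, P2, P3, P4, P5, P6, P7, P8
Negated (eliminate): ~P1, ~P2, ~P4, ~P6, ~P7
Remaining disjuncts: P3, P5, P8
Count = 8 - 5 = 3

3


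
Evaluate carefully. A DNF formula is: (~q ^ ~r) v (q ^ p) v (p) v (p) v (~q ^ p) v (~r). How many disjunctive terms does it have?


A DNF formula is a disjunction of terms (conjunctions).
Terms are separated by v.
Counting the disjuncts: 6 terms.

6


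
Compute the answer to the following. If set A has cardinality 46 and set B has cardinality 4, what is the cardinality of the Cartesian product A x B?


The Cartesian product A x B contains all ordered pairs (a, b).
|A x B| = |A| * |B| = 46 * 4 = 184

184


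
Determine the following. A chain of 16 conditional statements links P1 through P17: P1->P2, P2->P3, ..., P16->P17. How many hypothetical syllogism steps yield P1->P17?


With 16 implications in a chain connecting 17 propositions:
P1->P2, P2->P3, ..., P16->P17
Steps needed = (number of implications) - 1 = 16 - 1 = 15

15


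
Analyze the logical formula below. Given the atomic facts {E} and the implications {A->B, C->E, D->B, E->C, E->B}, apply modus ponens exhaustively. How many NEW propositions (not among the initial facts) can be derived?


Initial facts: {E}
Apply modus ponens to closure:
  E and E->C  =>  C
  E and E->B  =>  B
Final known: {B, C, E}
New propositions: {B, C}
Count = 2

2


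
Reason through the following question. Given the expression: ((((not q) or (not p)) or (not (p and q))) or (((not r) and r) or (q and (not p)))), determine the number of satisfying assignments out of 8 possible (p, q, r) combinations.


Check all 8 assignments:
p=0, q=0, r=0: 1
p=0, q=0, r=1: 1
p=0, q=1, r=0: 1
p=0, q=1, r=1: 1
p=1, q=0, r=0: 1
p=1, q=0, r=1: 1
p=1, q=1, r=0: 0
p=1, q=1, r=1: 0
Count of True = 6

6


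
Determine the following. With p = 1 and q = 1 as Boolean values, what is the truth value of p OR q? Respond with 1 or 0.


p = 1, q = 1
Operation: p OR q
Evaluate: 1 OR 1 = 1

1


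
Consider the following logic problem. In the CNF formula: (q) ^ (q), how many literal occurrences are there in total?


Counting literals in each clause:
Clause 1: 1 literal(s)
Clause 2: 1 literal(s)
Total = 2

2


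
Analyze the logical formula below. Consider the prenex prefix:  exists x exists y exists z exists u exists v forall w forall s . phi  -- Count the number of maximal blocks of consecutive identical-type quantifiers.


Quantifier-type sequence: E E E E E A A  (A=forall, E=exists)
Group into maximal same-type runs:
  Ex5 | Ax2
Number of blocks = 2

2


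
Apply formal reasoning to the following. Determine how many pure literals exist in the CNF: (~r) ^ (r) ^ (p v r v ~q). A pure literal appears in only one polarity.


Check each variable for pure literal status:
p: pure positive
q: pure negative
r: mixed (not pure)
Pure literal count = 2

2


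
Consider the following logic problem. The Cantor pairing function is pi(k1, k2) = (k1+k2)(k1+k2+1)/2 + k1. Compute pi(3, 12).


k1 + k2 = 15
(k1+k2)(k1+k2+1)/2 = 15 * 16 / 2 = 120
pi = 120 + 3 = 123

123


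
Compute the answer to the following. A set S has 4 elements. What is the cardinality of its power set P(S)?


The power set of a set with n elements has 2^n elements.
|P(S)| = 2^4 = 16

16


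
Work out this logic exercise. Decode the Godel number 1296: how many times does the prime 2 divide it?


Factorize 1296 by dividing by 2 repeatedly.
Division steps: 2 divides 1296 exactly 4 time(s).
Exponent of 2 = 4

4


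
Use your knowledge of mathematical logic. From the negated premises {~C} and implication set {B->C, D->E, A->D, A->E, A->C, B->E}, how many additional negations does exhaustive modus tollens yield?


Initial negated facts: {~C}
Apply modus tollens to closure:
  ~C and B->C  =>  ~B
  ~C and A->C  =>  ~A
Final negated: {~A, ~B, ~C}
New negations: {~A, ~B}
Count = 2

2


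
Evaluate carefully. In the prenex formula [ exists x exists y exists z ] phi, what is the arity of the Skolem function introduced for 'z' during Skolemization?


Quantifier prefix: exists x exists y exists z
'z' is existentially quantified at position 3.
No universal quantifiers precede it.
Skolem function arity = 0 (a Skolem constant)

0


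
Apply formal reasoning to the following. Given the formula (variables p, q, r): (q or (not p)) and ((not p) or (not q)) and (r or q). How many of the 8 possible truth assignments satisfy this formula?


Evaluate all 8 assignments for p, q, r:
p=0, q=0, r=0: 0
p=0, q=0, r=1: 1
p=0, q=1, r=0: 1
p=0, q=1, r=1: 1
p=1, q=0, r=0: 0
p=1, q=0, r=1: 0
p=1, q=1, r=0: 0
p=1, q=1, r=1: 0
Satisfying count = 3

3


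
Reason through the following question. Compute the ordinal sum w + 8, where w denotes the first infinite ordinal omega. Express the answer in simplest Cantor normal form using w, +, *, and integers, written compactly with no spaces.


Compute w + 8.
Ordinal + is associative but NOT commutative; for finite n>0, n + w = w but w + n stays w+n.
w + 8 is already in normal form (a successor ordinal beyond w).
Result = w+8

w+8


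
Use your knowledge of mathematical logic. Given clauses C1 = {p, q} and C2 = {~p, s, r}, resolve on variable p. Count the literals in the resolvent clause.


Remove p from C1 and ~p from C2.
C1 remainder: {q}
C2 remainder: {s, r}
Union (resolvent): {q, r, s}
Resolvent has 3 literal(s).

3


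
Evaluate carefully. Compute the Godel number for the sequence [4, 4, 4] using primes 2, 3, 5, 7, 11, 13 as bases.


Encode each element as an exponent of the corresponding prime:
  2^4 = 16
  3^4 = 81
  5^4 = 625
Product = 16 * 81 * 625 = 810000

810000


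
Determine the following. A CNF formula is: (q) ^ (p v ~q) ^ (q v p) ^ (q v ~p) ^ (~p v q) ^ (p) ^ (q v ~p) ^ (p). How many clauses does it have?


A CNF formula is a conjunction of clauses.
Clauses are separated by ^.
Counting the conjuncts: 8 clauses.

8


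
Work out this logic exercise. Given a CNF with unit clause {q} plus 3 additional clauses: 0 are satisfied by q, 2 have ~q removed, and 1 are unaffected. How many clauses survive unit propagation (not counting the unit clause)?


Satisfied (removed): 0
Shortened (remain): 2
Unchanged (remain): 1
Remaining = 2 + 1 = 3

3


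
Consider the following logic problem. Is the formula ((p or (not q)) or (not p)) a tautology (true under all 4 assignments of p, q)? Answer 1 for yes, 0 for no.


Check all 4 assignments:
p=0, q=0: 1
p=0, q=1: 1
p=1, q=0: 1
p=1, q=1: 1
Satisfying count = 4/4.
Tautology iff count = 4: yes.

1


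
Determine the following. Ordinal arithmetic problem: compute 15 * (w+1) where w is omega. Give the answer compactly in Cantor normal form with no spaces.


Compute 15 * (w+1).
Ordinal * is associative and left-distributive over +, but NOT commutative; for finite n>1, n*w = w but w*n stays w*n.
By left-distributivity: 15 * (w+1) = 15*w + 15*1 = w + 15 = w+15.
Result = w+15

w+15


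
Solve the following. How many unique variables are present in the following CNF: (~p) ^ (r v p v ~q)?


Identify each variable that appears in the formula.
Variables found: p, q, r
Count = 3

3


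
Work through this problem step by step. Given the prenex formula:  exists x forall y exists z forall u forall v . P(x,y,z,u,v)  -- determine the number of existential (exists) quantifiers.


Quantifier prefix: exists x forall y exists z forall u forall v
Mark each quantifier type:
  E U E U U
Universal count = 3, Existential count = 2
Asked for existential (exists) quantifiers: 2

2


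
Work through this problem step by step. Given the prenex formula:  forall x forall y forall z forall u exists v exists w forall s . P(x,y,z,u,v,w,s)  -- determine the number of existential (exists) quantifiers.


Quantifier prefix: forall x forall y forall z forall u exists v exists w forall s
Mark each quantifier type:
  U U U U E E U
Universal count = 5, Existential count = 2
Asked for existential (exists) quantifiers: 2

2


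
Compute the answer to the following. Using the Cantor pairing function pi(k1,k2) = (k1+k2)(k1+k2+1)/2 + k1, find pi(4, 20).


k1 + k2 = 24
(k1+k2)(k1+k2+1)/2 = 24 * 25 / 2 = 300
pi = 300 + 4 = 304

304


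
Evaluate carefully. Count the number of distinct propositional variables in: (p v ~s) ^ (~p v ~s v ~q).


Identify each variable that appears in the formula.
Variables found: p, q, s
Count = 3

3


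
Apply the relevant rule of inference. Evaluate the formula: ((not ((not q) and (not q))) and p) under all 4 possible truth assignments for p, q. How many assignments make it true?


Check all 4 assignments:
p=0, q=0: 0
p=0, q=1: 0
p=1, q=0: 0
p=1, q=1: 1
Count of True = 1

1


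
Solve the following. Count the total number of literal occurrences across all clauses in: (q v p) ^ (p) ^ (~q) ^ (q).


Counting literals in each clause:
Clause 1: 2 literal(s)
Clause 2: 1 literal(s)
Clause 3: 1 literal(s)
Clause 4: 1 literal(s)
Total = 5

5


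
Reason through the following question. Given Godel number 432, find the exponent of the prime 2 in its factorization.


Factorize 432 by dividing by 2 repeatedly.
Division steps: 2 divides 432 exactly 4 time(s).
Exponent of 2 = 4

4


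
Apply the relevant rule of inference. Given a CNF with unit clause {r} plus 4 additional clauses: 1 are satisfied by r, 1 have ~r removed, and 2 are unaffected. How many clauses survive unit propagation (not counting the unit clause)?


Satisfied (removed): 1
Shortened (remain): 1
Unchanged (remain): 2
Remaining = 1 + 2 = 3

3


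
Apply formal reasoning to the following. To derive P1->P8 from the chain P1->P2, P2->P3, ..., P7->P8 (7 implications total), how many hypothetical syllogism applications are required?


With 7 implications in a chain connecting 8 propositions:
P1->P2, P2->P3, ..., P7->P8
Steps needed = (number of implications) - 1 = 7 - 1 = 6

6


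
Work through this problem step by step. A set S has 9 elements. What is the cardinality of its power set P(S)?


The power set of a set with n elements has 2^n elements.
|P(S)| = 2^9 = 512

512


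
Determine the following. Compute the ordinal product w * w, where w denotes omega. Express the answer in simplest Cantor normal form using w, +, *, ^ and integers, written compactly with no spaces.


Compute w * w.
Ordinal * is associative and left-distributive over +, but NOT commutative; for finite n>1, n*w = w but w*n stays w*n.
w * w = w^2 by definition.
Result = w^2

w^2


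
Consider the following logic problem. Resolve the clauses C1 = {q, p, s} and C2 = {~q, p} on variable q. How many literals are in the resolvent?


Remove q from C1 and ~q from C2.
C1 remainder: {p, s}
C2 remainder: {p}
Union (resolvent): {p, s}
Resolvent has 2 literal(s).

2


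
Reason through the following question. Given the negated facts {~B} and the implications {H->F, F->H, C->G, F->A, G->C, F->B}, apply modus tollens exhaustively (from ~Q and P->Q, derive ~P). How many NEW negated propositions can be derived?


Initial negated facts: {~B}
Apply modus tollens to closure:
  ~B and F->B  =>  ~F
  ~F and H->F  =>  ~H
Final negated: {~B, ~F, ~H}
New negations: {~F, ~H}
Count = 2

2


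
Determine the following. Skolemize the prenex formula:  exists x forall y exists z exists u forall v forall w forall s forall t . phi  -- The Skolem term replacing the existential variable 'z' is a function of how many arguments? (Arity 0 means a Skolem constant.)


Quantifier prefix: exists x forall y exists z exists u forall v forall w forall s forall t
'z' is existentially quantified at position 3.
Universal variables preceding it: y
Skolem function arity = 1

1


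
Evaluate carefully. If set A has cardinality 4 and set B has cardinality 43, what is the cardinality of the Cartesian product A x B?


The Cartesian product A x B contains all ordered pairs (a, b).
|A x B| = |A| * |B| = 4 * 43 = 172

172


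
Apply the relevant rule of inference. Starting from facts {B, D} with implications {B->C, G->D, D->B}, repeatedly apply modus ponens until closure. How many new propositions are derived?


Initial facts: {B, D}
Apply modus ponens to closure:
  B and B->C  =>  C
Final known: {B, C, D}
New propositions: {C}
Count = 1

1


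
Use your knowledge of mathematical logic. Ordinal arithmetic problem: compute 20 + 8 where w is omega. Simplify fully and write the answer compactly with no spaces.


Compute 20 + 8.
Ordinal + is associative but NOT commutative; for finite n>0, n + w = w but w + n stays w+n.
Both operands finite; ordinal + agrees with natural +: 20 + 8 = 28.
Result = 28

28


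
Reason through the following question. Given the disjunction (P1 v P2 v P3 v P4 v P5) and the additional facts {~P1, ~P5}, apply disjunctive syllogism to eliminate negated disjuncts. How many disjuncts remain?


Original disjuncts (5): P1, P2, P3, P4, P5
Negated (eliminate): ~P1, ~P5
Remaining disjuncts: P2, P3, P4
Count = 5 - 2 = 3

3


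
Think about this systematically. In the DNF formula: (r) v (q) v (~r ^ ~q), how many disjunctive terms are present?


A DNF formula is a disjunction of terms (conjunctions).
Terms are separated by v.
Counting the disjuncts: 3 terms.

3


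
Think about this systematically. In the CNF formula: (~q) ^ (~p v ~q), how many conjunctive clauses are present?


A CNF formula is a conjunction of clauses.
Clauses are separated by ^.
Counting the conjuncts: 2 clauses.

2


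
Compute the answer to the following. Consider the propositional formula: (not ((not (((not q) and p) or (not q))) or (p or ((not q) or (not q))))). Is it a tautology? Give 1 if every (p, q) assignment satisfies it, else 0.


Check all 4 assignments:
p=0, q=0: 0
p=0, q=1: 0
p=1, q=0: 0
p=1, q=1: 0
Satisfying count = 0/4.
Tautology iff count = 4: no.

0


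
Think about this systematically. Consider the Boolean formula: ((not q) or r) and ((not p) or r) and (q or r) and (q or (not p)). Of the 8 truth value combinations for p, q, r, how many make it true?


Evaluate all 8 assignments for p, q, r:
p=0, q=0, r=0: 0
p=0, q=0, r=1: 1
p=0, q=1, r=0: 0
p=0, q=1, r=1: 1
p=1, q=0, r=0: 0
p=1, q=0, r=1: 0
p=1, q=1, r=0: 0
p=1, q=1, r=1: 1
Satisfying count = 3

3


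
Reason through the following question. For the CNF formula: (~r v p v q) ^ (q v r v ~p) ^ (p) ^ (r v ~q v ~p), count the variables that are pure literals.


Check each variable for pure literal status:
p: mixed (not pure)
q: mixed (not pure)
r: mixed (not pure)
Pure literal count = 0

0


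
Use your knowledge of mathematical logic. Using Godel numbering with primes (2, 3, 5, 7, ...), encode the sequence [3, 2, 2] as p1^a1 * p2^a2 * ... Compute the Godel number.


Encode each element as an exponent of the corresponding prime:
  2^3 = 8
  3^2 = 9
  5^2 = 25
Product = 8 * 9 * 25 = 1800

1800


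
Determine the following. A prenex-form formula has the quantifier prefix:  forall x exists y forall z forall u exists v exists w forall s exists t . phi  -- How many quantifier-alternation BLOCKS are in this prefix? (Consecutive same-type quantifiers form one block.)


Quantifier-type sequence: A E A A E E A E  (A=forall, E=exists)
Group into maximal same-type runs:
  Ax1 | Ex1 | Ax2 | Ex2 | Ax1 | Ex1
Number of blocks = 6

6


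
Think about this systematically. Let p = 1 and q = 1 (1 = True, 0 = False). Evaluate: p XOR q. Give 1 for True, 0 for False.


p = 1, q = 1
Operation: p XOR q
Evaluate: 1 XOR 1 = 0

0


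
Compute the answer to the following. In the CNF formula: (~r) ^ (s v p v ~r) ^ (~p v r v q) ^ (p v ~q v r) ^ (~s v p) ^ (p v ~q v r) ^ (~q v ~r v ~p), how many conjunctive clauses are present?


A CNF formula is a conjunction of clauses.
Clauses are separated by ^.
Counting the conjuncts: 7 clauses.

7


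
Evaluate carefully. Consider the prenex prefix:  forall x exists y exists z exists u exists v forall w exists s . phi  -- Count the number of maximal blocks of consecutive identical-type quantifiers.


Quantifier-type sequence: A E E E E A E  (A=forall, E=exists)
Group into maximal same-type runs:
  Ax1 | Ex4 | Ax1 | Ex1
Number of blocks = 4

4


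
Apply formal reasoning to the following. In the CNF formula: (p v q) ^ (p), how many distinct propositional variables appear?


Identify each variable that appears in the formula.
Variables found: p, q
Count = 2

2


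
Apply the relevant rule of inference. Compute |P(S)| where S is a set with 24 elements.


The power set of a set with n elements has 2^n elements.
|P(S)| = 2^24 = 16777216

16777216


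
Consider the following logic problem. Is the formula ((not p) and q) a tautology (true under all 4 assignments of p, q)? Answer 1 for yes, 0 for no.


Check all 4 assignments:
p=0, q=0: 0
p=0, q=1: 1
p=1, q=0: 0
p=1, q=1: 0
Satisfying count = 1/4.
Tautology iff count = 4: no.

0


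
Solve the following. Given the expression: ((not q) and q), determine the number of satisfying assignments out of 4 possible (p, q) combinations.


Check all 4 assignments:
p=0, q=0: 0
p=0, q=1: 0
p=1, q=0: 0
p=1, q=1: 0
Count of True = 0

0


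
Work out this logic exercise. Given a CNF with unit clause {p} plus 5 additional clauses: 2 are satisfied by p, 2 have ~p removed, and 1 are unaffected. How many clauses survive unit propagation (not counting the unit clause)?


Satisfied (removed): 2
Shortened (remain): 2
Unchanged (remain): 1
Remaining = 2 + 1 = 3

3


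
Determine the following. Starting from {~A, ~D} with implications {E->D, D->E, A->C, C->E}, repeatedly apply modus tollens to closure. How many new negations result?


Initial negated facts: {~A, ~D}
Apply modus tollens to closure:
  ~D and E->D  =>  ~E
  ~E and C->E  =>  ~C
Final negated: {~A, ~C, ~D, ~E}
New negations: {~C, ~E}
Count = 2

2


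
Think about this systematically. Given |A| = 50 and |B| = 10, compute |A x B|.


The Cartesian product A x B contains all ordered pairs (a, b).
|A x B| = |A| * |B| = 50 * 10 = 500

500


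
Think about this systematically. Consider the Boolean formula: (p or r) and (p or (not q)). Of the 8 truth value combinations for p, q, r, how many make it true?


Evaluate all 8 assignments for p, q, r:
p=0, q=0, r=0: 0
p=0, q=0, r=1: 1
p=0, q=1, r=0: 0
p=0, q=1, r=1: 0
p=1, q=0, r=0: 1
p=1, q=0, r=1: 1
p=1, q=1, r=0: 1
p=1, q=1, r=1: 1
Satisfying count = 5

5


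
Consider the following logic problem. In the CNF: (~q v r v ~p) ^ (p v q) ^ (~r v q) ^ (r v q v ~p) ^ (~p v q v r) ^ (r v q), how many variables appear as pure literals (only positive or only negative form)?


Check each variable for pure literal status:
p: mixed (not pure)
q: mixed (not pure)
r: mixed (not pure)
Pure literal count = 0

0


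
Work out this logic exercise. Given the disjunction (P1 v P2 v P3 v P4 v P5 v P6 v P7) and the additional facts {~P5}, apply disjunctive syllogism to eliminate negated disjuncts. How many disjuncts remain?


Original disjuncts (7): P1, P2, P3, P4, P5, P6, P7
Negated (eliminate): ~P5
Remaining disjuncts: P1, P2, P3, P4, P6, P7
Count = 7 - 1 = 6

6


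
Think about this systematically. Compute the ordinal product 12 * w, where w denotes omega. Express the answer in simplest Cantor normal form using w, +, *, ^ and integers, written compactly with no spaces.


Compute 12 * w.
Ordinal * is associative and left-distributive over +, but NOT commutative; for finite n>1, n*w = w but w*n stays w*n.
For finite n>0, n * w = sup{n*k : k<w} = w. So 12 * w = w.
Result = w

w


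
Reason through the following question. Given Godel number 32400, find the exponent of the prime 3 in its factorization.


Factorize 32400 by dividing by 3 repeatedly.
Division steps: 3 divides 32400 exactly 4 time(s).
Exponent of 3 = 4

4


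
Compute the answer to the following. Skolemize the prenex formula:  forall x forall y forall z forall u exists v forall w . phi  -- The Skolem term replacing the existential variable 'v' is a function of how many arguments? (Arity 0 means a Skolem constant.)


Quantifier prefix: forall x forall y forall z forall u exists v forall w
'v' is existentially quantified at position 5.
Universal variables preceding it: x, y, z, u
Skolem function arity = 4

4


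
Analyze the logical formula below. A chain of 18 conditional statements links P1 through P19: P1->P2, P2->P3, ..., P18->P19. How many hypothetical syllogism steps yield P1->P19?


With 18 implications in a chain connecting 19 propositions:
P1->P2, P2->P3, ..., P18->P19
Steps needed = (number of implications) - 1 = 18 - 1 = 17

17


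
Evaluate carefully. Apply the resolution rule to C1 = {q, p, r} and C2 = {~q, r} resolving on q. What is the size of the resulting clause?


Remove q from C1 and ~q from C2.
C1 remainder: {p, r}
C2 remainder: {r}
Union (resolvent): {p, r}
Resolvent has 2 literal(s).

2


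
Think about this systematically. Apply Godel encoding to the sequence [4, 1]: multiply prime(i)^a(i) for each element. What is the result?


Encode each element as an exponent of the corresponding prime:
  2^4 = 16
  3^1 = 3
Product = 16 * 3 = 48

48


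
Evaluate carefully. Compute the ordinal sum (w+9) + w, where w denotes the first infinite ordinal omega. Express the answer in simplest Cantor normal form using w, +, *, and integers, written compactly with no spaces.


Compute (w+9) + w.
Ordinal + is associative but NOT commutative; for finite n>0, n + w = w but w + n stays w+n.
(w+9) + w = w + (9+w) = w + w = w*2 (the finite tail 9 is absorbed by the right w).
Result = w*2

w*2


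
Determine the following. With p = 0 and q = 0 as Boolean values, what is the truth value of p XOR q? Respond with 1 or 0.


p = 0, q = 0
Operation: p XOR q
Evaluate: 0 XOR 0 = 0

0
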